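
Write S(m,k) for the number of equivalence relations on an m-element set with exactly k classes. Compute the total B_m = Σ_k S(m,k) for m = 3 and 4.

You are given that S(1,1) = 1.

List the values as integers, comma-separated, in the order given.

5, 15

r2: T_2,1=1×1+0=1; T_2,2=2×0+1=1
r3: T_3,1=1×1+0=1; T_3,2=2×1+1=3; T_3,3=3×0+1=1
r4: T_4,1=1×1+0=1; T_4,2=2×3+1=7; T_4,3=3×1+3=6; T_4,4=4×0+1=1
B_3 = ΣS(3,k) = 1+3+1 = 5
B_4 = ΣS(4,k) = 1+7+6+1 = 15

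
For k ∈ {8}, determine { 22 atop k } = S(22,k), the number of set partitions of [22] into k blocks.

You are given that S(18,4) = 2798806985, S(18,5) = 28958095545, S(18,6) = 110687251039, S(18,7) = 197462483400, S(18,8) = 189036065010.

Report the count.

1142399079991620

i=19: T(19,5)=2798806985+5·28958095545=147589284710 | T(19,6)=28958095545+6·110687251039=693081601779 | T(19,7)=110687251039+7·197462483400=1492924634839 | T(19,8)=197462483400+8·189036065010=1709751003480
i=20: T(20,6)=147589284710+6·693081601779=4306078895384 | T(20,7)=693081601779+7·1492924634839=11143554045652 | T(20,8)=1492924634839+8·1709751003480=15170932662679
i=21: T(21,7)=4306078895384+7·11143554045652=82310957214948 | T(21,8)=11143554045652+8·15170932662679=132511015347084
i=22: T(22,8)=82310957214948+8·132511015347084=1142399079991620
Read S(22,8) = 1142399079991620.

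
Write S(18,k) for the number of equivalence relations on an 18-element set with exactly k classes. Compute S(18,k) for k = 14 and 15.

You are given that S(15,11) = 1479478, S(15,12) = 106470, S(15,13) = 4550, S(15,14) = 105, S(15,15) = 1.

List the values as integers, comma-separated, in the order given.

r16: T_16,12=12×106470+1479478=2757118; T_16,13=13×4550+106470=165620; T_16,14=14×105+4550=6020; T_16,15=15×1+105=120
r17: T_17,13=13×165620+2757118=4910178; T_17,14=14×6020+165620=249900; T_17,15=15×120+6020=7820
r18: T_18,14=14×249900+4910178=8408778; T_18,15=15×7820+249900=367200
Read S(18,14) = 8408778, S(18,15) = 367200.

8408778, 367200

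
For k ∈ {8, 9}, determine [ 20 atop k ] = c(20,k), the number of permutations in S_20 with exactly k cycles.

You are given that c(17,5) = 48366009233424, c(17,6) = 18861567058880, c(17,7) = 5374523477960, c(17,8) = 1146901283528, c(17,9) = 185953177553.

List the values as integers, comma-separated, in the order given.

i=18: T(18,6)=48366009233424+17·18861567058880=369012649234384 | T(18,7)=18861567058880+17·5374523477960=110228466184200 | T(18,8)=5374523477960+17·1146901283528=24871845297936 | T(18,9)=1146901283528+17·185953177553=4308105301929
i=19: T(19,7)=369012649234384+18·110228466184200=2353125040549984 | T(19,8)=110228466184200+18·24871845297936=557921681547048 | T(19,9)=24871845297936+18·4308105301929=102417740732658
i=20: T(20,8)=2353125040549984+19·557921681547048=12953636989943896 | T(20,9)=557921681547048+19·102417740732658=2503858755467550
Read c(20,8) = 12953636989943896, c(20,9) = 2503858755467550.

12953636989943896, 2503858755467550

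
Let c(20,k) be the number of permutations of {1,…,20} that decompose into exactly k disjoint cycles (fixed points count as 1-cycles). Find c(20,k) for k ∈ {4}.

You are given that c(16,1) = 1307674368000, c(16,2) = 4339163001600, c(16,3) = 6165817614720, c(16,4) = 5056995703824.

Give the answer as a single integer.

i=17: T(17,1)=0+16·1307674368000=20922789888000 | T(17,2)=1307674368000+16·4339163001600=70734282393600 | T(17,3)=4339163001600+16·6165817614720=102992244837120 | T(17,4)=6165817614720+16·5056995703824=87077748875904
i=18: T(18,2)=20922789888000+17·70734282393600=1223405590579200 | T(18,3)=70734282393600+17·102992244837120=1821602444624640 | T(18,4)=102992244837120+17·87077748875904=1583313975727488
i=19: T(19,3)=1223405590579200+18·1821602444624640=34012249593822720 | T(19,4)=1821602444624640+18·1583313975727488=30321254007719424
i=20: T(20,4)=34012249593822720+19·30321254007719424=610116075740491776
Read c(20,4) = 610116075740491776.

610116075740491776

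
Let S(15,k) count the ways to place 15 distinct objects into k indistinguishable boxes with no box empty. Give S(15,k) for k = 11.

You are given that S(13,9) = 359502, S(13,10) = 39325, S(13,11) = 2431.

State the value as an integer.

1479478

[14] T[14,10]:10*39325+359502=752752 · T[14,11]:11*2431+39325=66066
[15] T[15,11]:11*66066+752752=1479478
Read S(15,11) = 1479478.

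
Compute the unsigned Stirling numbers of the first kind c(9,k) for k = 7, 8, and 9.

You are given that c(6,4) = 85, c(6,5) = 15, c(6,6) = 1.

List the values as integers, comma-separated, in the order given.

i=7: T(7,5)=85+6·15=175 | T(7,6)=15+6·1=21 | T(7,7)=1+6·0=1
i=8: T(8,6)=175+7·21=322 | T(8,7)=21+7·1=28 | T(8,8)=1+7·0=1
i=9: T(9,7)=322+8·28=546 | T(9,8)=28+8·1=36 | T(9,9)=1+8·0=1
Read c(9,7) = 546, c(9,8) = 36, c(9,9) = 1.

546, 36, 1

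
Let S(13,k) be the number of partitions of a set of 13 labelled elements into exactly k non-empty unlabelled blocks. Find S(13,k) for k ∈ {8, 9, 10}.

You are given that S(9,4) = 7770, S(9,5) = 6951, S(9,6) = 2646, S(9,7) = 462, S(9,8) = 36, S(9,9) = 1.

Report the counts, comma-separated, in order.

1899612, 359502, 39325

@10  (10,5):6951·5+7770→42525, (10,6):2646·6+6951→22827, (10,7):462·7+2646→5880, (10,8):36·8+462→750, (10,9):1·9+36→45, (10,10):0·10+1→1
@11  (11,6):22827·6+42525→179487, (11,7):5880·7+22827→63987, (11,8):750·8+5880→11880, (11,9):45·9+750→1155, (11,10):1·10+45→55
@12  (12,7):63987·7+179487→627396, (12,8):11880·8+63987→159027, (12,9):1155·9+11880→22275, (12,10):55·10+1155→1705
@13  (13,8):159027·8+627396→1899612, (13,9):22275·9+159027→359502, (13,10):1705·10+22275→39325
Read S(13,8) = 1899612, S(13,9) = 359502, S(13,10) = 39325.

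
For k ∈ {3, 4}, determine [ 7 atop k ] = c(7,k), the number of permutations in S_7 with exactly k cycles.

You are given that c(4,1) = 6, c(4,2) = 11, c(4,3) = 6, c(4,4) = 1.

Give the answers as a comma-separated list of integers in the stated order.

1624, 735

[5] T[5,1]:4*6+0=24 · T[5,2]:4*11+6=50 · T[5,3]:4*6+11=35 · T[5,4]:4*1+6=10
[6] T[6,2]:5*50+24=274 · T[6,3]:5*35+50=225 · T[6,4]:5*10+35=85
[7] T[7,3]:6*225+274=1624 · T[7,4]:6*85+225=735
Read c(7,3) = 1624, c(7,4) = 735.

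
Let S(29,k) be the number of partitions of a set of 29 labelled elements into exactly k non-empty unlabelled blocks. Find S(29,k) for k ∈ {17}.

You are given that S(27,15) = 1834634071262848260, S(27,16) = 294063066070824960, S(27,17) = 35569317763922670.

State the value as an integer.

21818248085373723570

row 28: T[28][16]=16·294063066070824960+1834634071262848260=6539643128396047620  T[28][17]=17·35569317763922670+294063066070824960=898741468057510350
row 29: T[29][17]=17·898741468057510350+6539643128396047620=21818248085373723570
Read S(29,17) = 21818248085373723570.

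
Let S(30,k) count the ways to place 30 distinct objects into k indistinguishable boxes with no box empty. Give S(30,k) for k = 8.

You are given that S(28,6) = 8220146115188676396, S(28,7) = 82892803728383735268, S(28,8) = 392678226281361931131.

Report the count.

26383018684048108297800

[29] T[29,7]:7*82892803728383735268+8220146115188676396=588469772213874823272 · T[29,8]:8*392678226281361931131+82892803728383735268=3224318613979279184316
[30] T[30,8]:8*3224318613979279184316+588469772213874823272=26383018684048108297800
Read S(30,8) = 26383018684048108297800.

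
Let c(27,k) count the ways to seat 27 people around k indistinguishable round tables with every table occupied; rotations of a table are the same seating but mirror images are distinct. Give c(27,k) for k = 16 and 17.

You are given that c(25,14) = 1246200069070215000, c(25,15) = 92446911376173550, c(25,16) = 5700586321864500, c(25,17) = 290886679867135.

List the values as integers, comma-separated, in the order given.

row 26: T[26][15]=25·92446911376173550+1246200069070215000=3557372853474553750  T[26][16]=25·5700586321864500+92446911376173550=234961569422786050  T[26][17]=25·290886679867135+5700586321864500=12972753318542875
row 27: T[27][16]=26·234961569422786050+3557372853474553750=9666373658466991050  T[27][17]=26·12972753318542875+234961569422786050=572253155704900800
Read c(27,16) = 9666373658466991050, c(27,17) = 572253155704900800.

9666373658466991050, 572253155704900800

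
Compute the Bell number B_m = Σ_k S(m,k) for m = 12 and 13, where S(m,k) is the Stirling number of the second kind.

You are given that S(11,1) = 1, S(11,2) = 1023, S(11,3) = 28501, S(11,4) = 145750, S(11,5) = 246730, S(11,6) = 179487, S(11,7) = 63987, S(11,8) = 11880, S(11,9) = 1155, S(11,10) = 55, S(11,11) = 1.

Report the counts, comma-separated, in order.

4213597, 27644437

[12] T[12,1]:1*1+0=1 · T[12,2]:2*1023+1=2047 · T[12,3]:3*28501+1023=86526 · T[12,4]:4*145750+28501=611501 · T[12,5]:5*246730+145750=1379400 · T[12,6]:6*179487+246730=1323652 · T[12,7]:7*63987+179487=627396 · T[12,8]:8*11880+63987=159027 · T[12,9]:9*1155+11880=22275 · T[12,10]:10*55+1155=1705 · T[12,11]:11*1+55=66 · T[12,12]:12*0+1=1
[13] T[13,1]:1*1+0=1 · T[13,2]:2*2047+1=4095 · T[13,3]:3*86526+2047=261625 · T[13,4]:4*611501+86526=2532530 · T[13,5]:5*1379400+611501=7508501 · T[13,6]:6*1323652+1379400=9321312 · T[13,7]:7*627396+1323652=5715424 · T[13,8]:8*159027+627396=1899612 · T[13,9]:9*22275+159027=359502 · T[13,10]:10*1705+22275=39325 · T[13,11]:11*66+1705=2431 · T[13,12]:12*1+66=78 · T[13,13]:13*0+1=1
B_12 = ΣS(12,k) = 1+2047+86526+611501+1379400+1323652+627396+159027+22275+1705+66+1 = 4213597
B_13 = ΣS(13,k) = 1+4095+261625+2532530+7508501+9321312+5715424+1899612+359502+39325+2431+78+1 = 27644437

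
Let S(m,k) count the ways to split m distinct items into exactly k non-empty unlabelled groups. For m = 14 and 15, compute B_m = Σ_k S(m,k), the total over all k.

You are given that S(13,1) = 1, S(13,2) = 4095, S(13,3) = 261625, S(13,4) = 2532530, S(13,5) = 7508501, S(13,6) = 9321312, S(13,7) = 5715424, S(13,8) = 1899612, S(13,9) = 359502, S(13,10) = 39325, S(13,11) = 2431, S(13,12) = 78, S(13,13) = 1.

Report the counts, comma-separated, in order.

i=14: T(14,1)=0+1·1=1 | T(14,2)=1+2·4095=8191 | T(14,3)=4095+3·261625=788970 | T(14,4)=261625+4·2532530=10391745 | T(14,5)=2532530+5·7508501=40075035 | T(14,6)=7508501+6·9321312=63436373 | T(14,7)=9321312+7·5715424=49329280 | T(14,8)=5715424+8·1899612=20912320 | T(14,9)=1899612+9·359502=5135130 | T(14,10)=359502+10·39325=752752 | T(14,11)=39325+11·2431=66066 | T(14,12)=2431+12·78=3367 | T(14,13)=78+13·1=91 | T(14,14)=1+14·0=1
i=15: T(15,1)=0+1·1=1 | T(15,2)=1+2·8191=16383 | T(15,3)=8191+3·788970=2375101 | T(15,4)=788970+4·10391745=42355950 | T(15,5)=10391745+5·40075035=210766920 | T(15,6)=40075035+6·63436373=420693273 | T(15,7)=63436373+7·49329280=408741333 | T(15,8)=49329280+8·20912320=216627840 | T(15,9)=20912320+9·5135130=67128490 | T(15,10)=5135130+10·752752=12662650 | T(15,11)=752752+11·66066=1479478 | T(15,12)=66066+12·3367=106470 | T(15,13)=3367+13·91=4550 | T(15,14)=91+14·1=105 | T(15,15)=1+15·0=1
B_14 = ΣS(14,k) = 1+8191+788970+10391745+40075035+63436373+49329280+20912320+5135130+752752+66066+3367+91+1 = 190899322
B_15 = ΣS(15,k) = 1+16383+2375101+42355950+210766920+420693273+408741333+216627840+67128490+12662650+1479478+106470+4550+105+1 = 1382958545

190899322, 1382958545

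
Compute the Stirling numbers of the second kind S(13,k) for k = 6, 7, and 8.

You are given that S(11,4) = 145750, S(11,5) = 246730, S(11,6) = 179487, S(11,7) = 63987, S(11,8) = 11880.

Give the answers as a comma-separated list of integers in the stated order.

9321312, 5715424, 1899612

row 12: T[12][5]=5·246730+145750=1379400  T[12][6]=6·179487+246730=1323652  T[12][7]=7·63987+179487=627396  T[12][8]=8·11880+63987=159027
row 13: T[13][6]=6·1323652+1379400=9321312  T[13][7]=7·627396+1323652=5715424  T[13][8]=8·159027+627396=1899612
Read S(13,6) = 9321312, S(13,7) = 5715424, S(13,8) = 1899612.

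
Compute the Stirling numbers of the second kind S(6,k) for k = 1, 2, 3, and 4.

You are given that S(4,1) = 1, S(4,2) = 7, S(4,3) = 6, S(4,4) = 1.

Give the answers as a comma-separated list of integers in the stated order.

1, 31, 90, 65

r5: T_5,1=1×1+0=1; T_5,2=2×7+1=15; T_5,3=3×6+7=25; T_5,4=4×1+6=10
r6: T_6,1=1×1+0=1; T_6,2=2×15+1=31; T_6,3=3×25+15=90; T_6,4=4×10+25=65
Read S(6,1) = 1, S(6,2) = 31, S(6,3) = 90, S(6,4) = 65.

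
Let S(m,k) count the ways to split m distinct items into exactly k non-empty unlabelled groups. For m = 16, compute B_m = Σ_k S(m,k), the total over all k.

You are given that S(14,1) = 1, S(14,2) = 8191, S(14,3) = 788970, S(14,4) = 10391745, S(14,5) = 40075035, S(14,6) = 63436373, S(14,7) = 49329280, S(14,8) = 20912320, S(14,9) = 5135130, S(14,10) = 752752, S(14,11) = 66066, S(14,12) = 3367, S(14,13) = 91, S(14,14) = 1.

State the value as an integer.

r15: T_15,1=1×1+0=1; T_15,2=2×8191+1=16383; T_15,3=3×788970+8191=2375101; T_15,4=4×10391745+788970=42355950; T_15,5=5×40075035+10391745=210766920; T_15,6=6×63436373+40075035=420693273; T_15,7=7×49329280+63436373=408741333; T_15,8=8×20912320+49329280=216627840; T_15,9=9×5135130+20912320=67128490; T_15,10=10×752752+5135130=12662650; T_15,11=11×66066+752752=1479478; T_15,12=12×3367+66066=106470; T_15,13=13×91+3367=4550; T_15,14=14×1+91=105; T_15,15=15×0+1=1
r16: T_16,1=1×1+0=1; T_16,2=2×16383+1=32767; T_16,3=3×2375101+16383=7141686; T_16,4=4×42355950+2375101=171798901; T_16,5=5×210766920+42355950=1096190550; T_16,6=6×420693273+210766920=2734926558; T_16,7=7×408741333+420693273=3281882604; T_16,8=8×216627840+408741333=2141764053; T_16,9=9×67128490+216627840=820784250; T_16,10=10×12662650+67128490=193754990; T_16,11=11×1479478+12662650=28936908; T_16,12=12×106470+1479478=2757118; T_16,13=13×4550+106470=165620; T_16,14=14×105+4550=6020; T_16,15=15×1+105=120; T_16,16=16×0+1=1
B_16 = ΣS(16,k) = 1+32767+7141686+171798901+1096190550+2734926558+3281882604+2141764053+820784250+193754990+28936908+2757118+165620+6020+120+1 = 10480142147

10480142147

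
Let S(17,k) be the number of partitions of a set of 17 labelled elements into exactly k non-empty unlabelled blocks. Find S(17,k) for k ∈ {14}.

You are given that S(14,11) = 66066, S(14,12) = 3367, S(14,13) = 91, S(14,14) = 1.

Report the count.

@15  (15,12):3367·12+66066→106470, (15,13):91·13+3367→4550, (15,14):1·14+91→105
@16  (16,13):4550·13+106470→165620, (16,14):105·14+4550→6020
@17  (17,14):6020·14+165620→249900
Read S(17,14) = 249900.

249900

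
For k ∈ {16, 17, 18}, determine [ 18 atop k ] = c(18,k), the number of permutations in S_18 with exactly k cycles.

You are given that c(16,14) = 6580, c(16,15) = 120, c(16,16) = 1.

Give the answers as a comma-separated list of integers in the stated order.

r17: T_17,15=16×120+6580=8500; T_17,16=16×1+120=136; T_17,17=16×0+1=1
r18: T_18,16=17×136+8500=10812; T_18,17=17×1+136=153; T_18,18=17×0+1=1
Read c(18,16) = 10812, c(18,17) = 153, c(18,18) = 1.

10812, 153, 1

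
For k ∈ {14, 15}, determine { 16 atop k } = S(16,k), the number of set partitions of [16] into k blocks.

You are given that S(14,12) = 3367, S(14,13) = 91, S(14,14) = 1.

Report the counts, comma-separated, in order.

6020, 120

row 15: T[15][13]=13·91+3367=4550  T[15][14]=14·1+91=105  T[15][15]=15·0+1=1
row 16: T[16][14]=14·105+4550=6020  T[16][15]=15·1+105=120
Read S(16,14) = 6020, S(16,15) = 120.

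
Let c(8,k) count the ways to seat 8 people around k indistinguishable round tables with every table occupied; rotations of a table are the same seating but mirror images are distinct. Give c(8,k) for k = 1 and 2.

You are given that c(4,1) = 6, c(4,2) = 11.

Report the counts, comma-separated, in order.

5040, 13068

[5] T[5,1]:4*6+0=24 · T[5,2]:4*11+6=50
[6] T[6,1]:5*24+0=120 · T[6,2]:5*50+24=274
[7] T[7,1]:6*120+0=720 · T[7,2]:6*274+120=1764
[8] T[8,1]:7*720+0=5040 · T[8,2]:7*1764+720=13068
Read c(8,1) = 5040, c(8,2) = 13068.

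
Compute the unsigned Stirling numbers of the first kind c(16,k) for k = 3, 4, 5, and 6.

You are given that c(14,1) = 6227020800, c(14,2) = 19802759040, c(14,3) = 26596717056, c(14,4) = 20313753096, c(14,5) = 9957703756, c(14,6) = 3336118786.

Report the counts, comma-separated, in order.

6165817614720, 5056995703824, 2706813345600, 1009672107080

r15: T_15,2=14×19802759040+6227020800=283465647360; T_15,3=14×26596717056+19802759040=392156797824; T_15,4=14×20313753096+26596717056=310989260400; T_15,5=14×9957703756+20313753096=159721605680; T_15,6=14×3336118786+9957703756=56663366760
r16: T_16,3=15×392156797824+283465647360=6165817614720; T_16,4=15×310989260400+392156797824=5056995703824; T_16,5=15×159721605680+310989260400=2706813345600; T_16,6=15×56663366760+159721605680=1009672107080
Read c(16,3) = 6165817614720, c(16,4) = 5056995703824, c(16,5) = 2706813345600, c(16,6) = 1009672107080.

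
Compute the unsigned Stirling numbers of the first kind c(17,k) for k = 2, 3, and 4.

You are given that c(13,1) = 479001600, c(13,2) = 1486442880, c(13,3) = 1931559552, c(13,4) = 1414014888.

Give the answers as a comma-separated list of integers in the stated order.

i=14: T(14,1)=0+13·479001600=6227020800 | T(14,2)=479001600+13·1486442880=19802759040 | T(14,3)=1486442880+13·1931559552=26596717056 | T(14,4)=1931559552+13·1414014888=20313753096
i=15: T(15,1)=0+14·6227020800=87178291200 | T(15,2)=6227020800+14·19802759040=283465647360 | T(15,3)=19802759040+14·26596717056=392156797824 | T(15,4)=26596717056+14·20313753096=310989260400
i=16: T(16,1)=0+15·87178291200=1307674368000 | T(16,2)=87178291200+15·283465647360=4339163001600 | T(16,3)=283465647360+15·392156797824=6165817614720 | T(16,4)=392156797824+15·310989260400=5056995703824
i=17: T(17,2)=1307674368000+16·4339163001600=70734282393600 | T(17,3)=4339163001600+16·6165817614720=102992244837120 | T(17,4)=6165817614720+16·5056995703824=87077748875904
Read c(17,2) = 70734282393600, c(17,3) = 102992244837120, c(17,4) = 87077748875904.

70734282393600, 102992244837120, 87077748875904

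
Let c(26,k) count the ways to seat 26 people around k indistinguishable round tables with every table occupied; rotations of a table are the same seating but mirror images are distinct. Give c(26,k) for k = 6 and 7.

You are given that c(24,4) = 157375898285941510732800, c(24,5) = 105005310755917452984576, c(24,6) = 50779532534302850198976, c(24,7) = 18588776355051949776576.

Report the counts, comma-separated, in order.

35770355645907606826362624, 13746468217967926978680000

[25] T[25,5]:24*105005310755917452984576+157375898285941510732800=2677503356427960382362624 · T[25,6]:24*50779532534302850198976+105005310755917452984576=1323714091579185857760000 · T[25,7]:24*18588776355051949776576+50779532534302850198976=496910165055549644836800
[26] T[26,6]:25*1323714091579185857760000+2677503356427960382362624=35770355645907606826362624 · T[26,7]:25*496910165055549644836800+1323714091579185857760000=13746468217967926978680000
Read c(26,6) = 35770355645907606826362624, c(26,7) = 13746468217967926978680000.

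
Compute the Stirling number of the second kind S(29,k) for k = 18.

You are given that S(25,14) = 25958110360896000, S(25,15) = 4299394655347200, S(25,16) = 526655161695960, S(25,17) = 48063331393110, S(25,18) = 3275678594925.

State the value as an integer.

2598531274376323650

i=26: T(26,15)=25958110360896000+15·4299394655347200=90449030191104000 | T(26,16)=4299394655347200+16·526655161695960=12725877242482560 | T(26,17)=526655161695960+17·48063331393110=1343731795378830 | T(26,18)=48063331393110+18·3275678594925=107025546101760
i=27: T(27,16)=90449030191104000+16·12725877242482560=294063066070824960 | T(27,17)=12725877242482560+17·1343731795378830=35569317763922670 | T(27,18)=1343731795378830+18·107025546101760=3270191625210510
i=28: T(28,17)=294063066070824960+17·35569317763922670=898741468057510350 | T(28,18)=35569317763922670+18·3270191625210510=94432767017711850
i=29: T(29,18)=898741468057510350+18·94432767017711850=2598531274376323650
Read S(29,18) = 2598531274376323650.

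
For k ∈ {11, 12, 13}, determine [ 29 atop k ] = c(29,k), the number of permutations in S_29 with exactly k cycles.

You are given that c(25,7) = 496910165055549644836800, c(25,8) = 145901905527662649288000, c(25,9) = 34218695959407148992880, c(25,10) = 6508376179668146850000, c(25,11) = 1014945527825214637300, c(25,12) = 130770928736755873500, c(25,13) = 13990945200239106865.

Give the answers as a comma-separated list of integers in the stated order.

i=26: T(26,8)=496910165055549644836800+25·145901905527662649288000=4144457803247115877036800 | T(26,9)=145901905527662649288000+25·34218695959407148992880=1001369304512841374110000 | T(26,10)=34218695959407148992880+25·6508376179668146850000=196928100451110820242880 | T(26,11)=6508376179668146850000+25·1014945527825214637300=31882014375298512782500 | T(26,12)=1014945527825214637300+25·130770928736755873500=4284218746244111474800 | T(26,13)=130770928736755873500+25·13990945200239106865=480544558742733545125
i=27: T(27,9)=4144457803247115877036800+26·1001369304512841374110000=30180059720580991603896800 | T(27,10)=1001369304512841374110000+26·196928100451110820242880=6121499916241722700424880 | T(27,11)=196928100451110820242880+26·31882014375298512782500=1025860474208872152587880 | T(27,12)=31882014375298512782500+26·4284218746244111474800=143271701777645411127300 | T(27,13)=4284218746244111474800+26·480544558742733545125=16778377273555183648050
i=28: T(28,10)=30180059720580991603896800+27·6121499916241722700424880=195460557459107504515368560 | T(28,11)=6121499916241722700424880+27·1025860474208872152587880=33819732719881270820297640 | T(28,12)=1025860474208872152587880+27·143271701777645411127300=4894196422205298253024980 | T(28,13)=143271701777645411127300+27·16778377273555183648050=596287888163635369624650
i=29: T(29,11)=195460557459107504515368560+28·33819732719881270820297640=1142413073615783087483702480 | T(29,12)=33819732719881270820297640+28·4894196422205298253024980=170857232541629621904997080 | T(29,13)=4894196422205298253024980+28·596287888163635369624650=21590257290787088602515180
Read c(29,11) = 1142413073615783087483702480, c(29,12) = 170857232541629621904997080, c(29,13) = 21590257290787088602515180.

1142413073615783087483702480, 170857232541629621904997080, 21590257290787088602515180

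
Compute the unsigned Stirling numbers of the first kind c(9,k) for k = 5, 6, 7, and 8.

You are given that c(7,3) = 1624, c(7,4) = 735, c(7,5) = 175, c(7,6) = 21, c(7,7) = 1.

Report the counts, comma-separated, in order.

i=8: T(8,4)=1624+7·735=6769 | T(8,5)=735+7·175=1960 | T(8,6)=175+7·21=322 | T(8,7)=21+7·1=28 | T(8,8)=1+7·0=1
i=9: T(9,5)=6769+8·1960=22449 | T(9,6)=1960+8·322=4536 | T(9,7)=322+8·28=546 | T(9,8)=28+8·1=36
Read c(9,5) = 22449, c(9,6) = 4536, c(9,7) = 546, c(9,8) = 36.

22449, 4536, 546, 36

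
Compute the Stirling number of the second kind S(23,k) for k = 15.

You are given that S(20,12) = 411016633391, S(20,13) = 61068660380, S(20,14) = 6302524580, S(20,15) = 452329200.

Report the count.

i=21: T(21,13)=411016633391+13·61068660380=1204909218331 | T(21,14)=61068660380+14·6302524580=149304004500 | T(21,15)=6302524580+15·452329200=13087462580
i=22: T(22,14)=1204909218331+14·149304004500=3295165281331 | T(22,15)=149304004500+15·13087462580=345615943200
i=23: T(23,15)=3295165281331+15·345615943200=8479404429331
Read S(23,15) = 8479404429331.

8479404429331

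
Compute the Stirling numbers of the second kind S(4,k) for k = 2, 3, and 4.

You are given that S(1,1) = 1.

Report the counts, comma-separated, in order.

row 2: T[2][1]=1·1+0=1  T[2][2]=2·0+1=1
row 3: T[3][1]=1·1+0=1  T[3][2]=2·1+1=3  T[3][3]=3·0+1=1
row 4: T[4][2]=2·3+1=7  T[4][3]=3·1+3=6  T[4][4]=4·0+1=1
Read S(4,2) = 7, S(4,3) = 6, S(4,4) = 1.

7, 6, 1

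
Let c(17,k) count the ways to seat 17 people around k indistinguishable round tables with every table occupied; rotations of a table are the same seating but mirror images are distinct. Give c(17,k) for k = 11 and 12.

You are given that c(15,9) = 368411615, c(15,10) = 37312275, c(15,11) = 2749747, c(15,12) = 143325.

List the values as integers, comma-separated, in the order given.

r16: T_16,10=15×37312275+368411615=928095740; T_16,11=15×2749747+37312275=78558480; T_16,12=15×143325+2749747=4899622
r17: T_17,11=16×78558480+928095740=2185031420; T_17,12=16×4899622+78558480=156952432
Read c(17,11) = 2185031420, c(17,12) = 156952432.

2185031420, 156952432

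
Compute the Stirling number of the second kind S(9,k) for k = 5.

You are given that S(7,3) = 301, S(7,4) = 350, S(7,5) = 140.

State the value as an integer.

6951

@8  (8,4):350·4+301→1701, (8,5):140·5+350→1050
@9  (9,5):1050·5+1701→6951
Read S(9,5) = 6951.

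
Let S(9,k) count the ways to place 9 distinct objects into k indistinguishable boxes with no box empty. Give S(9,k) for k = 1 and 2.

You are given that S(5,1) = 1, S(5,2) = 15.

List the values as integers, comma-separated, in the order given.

i=6: T(6,1)=0+1·1=1 | T(6,2)=1+2·15=31
i=7: T(7,1)=0+1·1=1 | T(7,2)=1+2·31=63
i=8: T(8,1)=0+1·1=1 | T(8,2)=1+2·63=127
i=9: T(9,1)=0+1·1=1 | T(9,2)=1+2·127=255
Read S(9,1) = 1, S(9,2) = 255.

1, 255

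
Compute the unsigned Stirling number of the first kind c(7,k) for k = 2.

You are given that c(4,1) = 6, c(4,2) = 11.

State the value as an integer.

@5  (5,1):6·4+0→24, (5,2):11·4+6→50
@6  (6,1):24·5+0→120, (6,2):50·5+24→274
@7  (7,2):274·6+120→1764
Read c(7,2) = 1764.

1764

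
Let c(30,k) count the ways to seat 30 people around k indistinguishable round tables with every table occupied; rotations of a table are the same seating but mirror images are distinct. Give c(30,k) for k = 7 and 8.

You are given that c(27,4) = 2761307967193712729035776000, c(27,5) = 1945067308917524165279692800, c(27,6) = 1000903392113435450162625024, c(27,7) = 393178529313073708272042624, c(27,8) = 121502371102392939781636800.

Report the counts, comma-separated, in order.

row 28: T[28][5]=27·1945067308917524165279692800+2761307967193712729035776000=55278125307966865191587481600  T[28][6]=27·1000903392113435450162625024+1945067308917524165279692800=28969458895980281319670568448  T[28][7]=27·393178529313073708272042624+1000903392113435450162625024=11616723683566425573507775872  T[28][8]=27·121502371102392939781636800+393178529313073708272042624=3673742549077683082376236224
row 29: T[29][6]=28·28969458895980281319670568448+55278125307966865191587481600=866422974395414742142363398144  T[29][7]=28·11616723683566425573507775872+28969458895980281319670568448=354237722035840197377888292864  T[29][8]=28·3673742549077683082376236224+11616723683566425573507775872=114481515057741551880042390144
row 30: T[30][7]=29·354237722035840197377888292864+866422974395414742142363398144=11139316913434780466101123891200  T[30][8]=29·114481515057741551880042390144+354237722035840197377888292864=3674201658710345201899117607040
Read c(30,7) = 11139316913434780466101123891200, c(30,8) = 3674201658710345201899117607040.

11139316913434780466101123891200, 3674201658710345201899117607040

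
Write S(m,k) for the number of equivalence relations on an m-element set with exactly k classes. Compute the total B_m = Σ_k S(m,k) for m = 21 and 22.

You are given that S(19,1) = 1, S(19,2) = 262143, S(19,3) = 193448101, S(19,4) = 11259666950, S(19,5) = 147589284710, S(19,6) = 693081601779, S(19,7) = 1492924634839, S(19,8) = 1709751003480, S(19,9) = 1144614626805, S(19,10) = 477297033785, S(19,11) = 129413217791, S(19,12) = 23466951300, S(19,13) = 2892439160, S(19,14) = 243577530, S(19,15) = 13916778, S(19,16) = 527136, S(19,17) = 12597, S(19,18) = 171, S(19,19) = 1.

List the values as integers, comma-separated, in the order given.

r20: T_20,1=1×1+0=1; T_20,2=2×262143+1=524287; T_20,3=3×193448101+262143=580606446; T_20,4=4×11259666950+193448101=45232115901; T_20,5=5×147589284710+11259666950=749206090500; T_20,6=6×693081601779+147589284710=4306078895384; T_20,7=7×1492924634839+693081601779=11143554045652; T_20,8=8×1709751003480+1492924634839=15170932662679; T_20,9=9×1144614626805+1709751003480=12011282644725; T_20,10=10×477297033785+1144614626805=5917584964655; T_20,11=11×129413217791+477297033785=1900842429486; T_20,12=12×23466951300+129413217791=411016633391; T_20,13=13×2892439160+23466951300=61068660380; T_20,14=14×243577530+2892439160=6302524580; T_20,15=15×13916778+243577530=452329200; T_20,16=16×527136+13916778=22350954; T_20,17=17×12597+527136=741285; T_20,18=18×171+12597=15675; T_20,19=19×1+171=190; T_20,20=20×0+1=1
r21: T_21,1=1×1+0=1; T_21,2=2×524287+1=1048575; T_21,3=3×580606446+524287=1742343625; T_21,4=4×45232115901+580606446=181509070050; T_21,5=5×749206090500+45232115901=3791262568401; T_21,6=6×4306078895384+749206090500=26585679462804; T_21,7=7×11143554045652+4306078895384=82310957214948; T_21,8=8×15170932662679+11143554045652=132511015347084; T_21,9=9×12011282644725+15170932662679=123272476465204; T_21,10=10×5917584964655+12011282644725=71187132291275; T_21,11=11×1900842429486+5917584964655=26826851689001; T_21,12=12×411016633391+1900842429486=6833042030178; T_21,13=13×61068660380+411016633391=1204909218331; T_21,14=14×6302524580+61068660380=149304004500; T_21,15=15×452329200+6302524580=13087462580; T_21,16=16×22350954+452329200=809944464; T_21,17=17×741285+22350954=34952799; T_21,18=18×15675+741285=1023435; T_21,19=19×190+15675=19285; T_21,20=20×1+190=210; T_21,21=21×0+1=1
r22: T_22,1=1×1+0=1; T_22,2=2×1048575+1=2097151; T_22,3=3×1742343625+1048575=5228079450; T_22,4=4×181509070050+1742343625=727778623825; T_22,5=5×3791262568401+181509070050=19137821912055; T_22,6=6×26585679462804+3791262568401=163305339345225; T_22,7=7×82310957214948+26585679462804=602762379967440; T_22,8=8×132511015347084+82310957214948=1142399079991620; T_22,9=9×123272476465204+132511015347084=1241963303533920; T_22,10=10×71187132291275+123272476465204=835143799377954; T_22,11=11×26826851689001+71187132291275=366282500870286; T_22,12=12×6833042030178+26826851689001=108823356051137; T_22,13=13×1204909218331+6833042030178=22496861868481; T_22,14=14×149304004500+1204909218331=3295165281331; T_22,15=15×13087462580+149304004500=345615943200; T_22,16=16×809944464+13087462580=26046574004; T_22,17=17×34952799+809944464=1404142047; T_22,18=18×1023435+34952799=53374629; T_22,19=19×19285+1023435=1389850; T_22,20=20×210+19285=23485; T_22,21=21×1+210=231; T_22,22=22×0+1=1
B_21 = ΣS(21,k) = 1+1048575+1742343625+181509070050+3791262568401+26585679462804+82310957214948+132511015347084+123272476465204+71187132291275+26826851689001+6833042030178+1204909218331+149304004500+13087462580+809944464+34952799+1023435+19285+210+1 = 474869816156751
B_22 = ΣS(22,k) = 1+2097151+5228079450+727778623825+19137821912055+163305339345225+602762379967440+1142399079991620+1241963303533920+835143799377954+366282500870286+108823356051137+22496861868481+3295165281331+345615943200+26046574004+1404142047+53374629+1389850+23485+231+1 = 4506715738447323

474869816156751, 4506715738447323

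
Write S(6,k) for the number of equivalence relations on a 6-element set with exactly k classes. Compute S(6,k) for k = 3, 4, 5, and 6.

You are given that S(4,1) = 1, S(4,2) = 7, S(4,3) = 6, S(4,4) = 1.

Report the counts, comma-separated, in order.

90, 65, 15, 1

r5: T_5,2=2×7+1=15; T_5,3=3×6+7=25; T_5,4=4×1+6=10; T_5,5=5×0+1=1
r6: T_6,3=3×25+15=90; T_6,4=4×10+25=65; T_6,5=5×1+10=15; T_6,6=6×0+1=1
Read S(6,3) = 90, S(6,4) = 65, S(6,5) = 15, S(6,6) = 1.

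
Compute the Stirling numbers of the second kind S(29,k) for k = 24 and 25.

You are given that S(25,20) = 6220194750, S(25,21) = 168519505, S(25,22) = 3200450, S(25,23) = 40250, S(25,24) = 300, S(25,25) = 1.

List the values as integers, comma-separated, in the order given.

[26] T[26,21]:21*168519505+6220194750=9759104355 · T[26,22]:22*3200450+168519505=238929405 · T[26,23]:23*40250+3200450=4126200 · T[26,24]:24*300+40250=47450 · T[26,25]:25*1+300=325
[27] T[27,22]:22*238929405+9759104355=15015551265 · T[27,23]:23*4126200+238929405=333832005 · T[27,24]:24*47450+4126200=5265000 · T[27,25]:25*325+47450=55575
[28] T[28,23]:23*333832005+15015551265=22693687380 · T[28,24]:24*5265000+333832005=460192005 · T[28,25]:25*55575+5265000=6654375
[29] T[29,24]:24*460192005+22693687380=33738295500 · T[29,25]:25*6654375+460192005=626551380
Read S(29,24) = 33738295500, S(29,25) = 626551380.

33738295500, 626551380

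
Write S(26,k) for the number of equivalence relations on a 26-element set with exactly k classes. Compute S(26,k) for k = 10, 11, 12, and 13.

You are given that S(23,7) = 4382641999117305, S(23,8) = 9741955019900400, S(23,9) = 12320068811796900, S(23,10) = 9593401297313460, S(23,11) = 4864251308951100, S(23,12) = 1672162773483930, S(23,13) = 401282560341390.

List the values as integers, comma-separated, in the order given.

@24  (24,8):9741955019900400·8+4382641999117305→82318282158320505, (24,9):12320068811796900·9+9741955019900400→120622574326072500, (24,10):9593401297313460·10+12320068811796900→108254081784931500, (24,11):4864251308951100·11+9593401297313460→63100165695775560, (24,12):1672162773483930·12+4864251308951100→24930204590758260, (24,13):401282560341390·13+1672162773483930→6888836057922000
@25  (25,9):120622574326072500·9+82318282158320505→1167921451092973005, (25,10):108254081784931500·10+120622574326072500→1203163392175387500, (25,11):63100165695775560·11+108254081784931500→802355904438462660, (25,12):24930204590758260·12+63100165695775560→362262620784874680, (25,13):6888836057922000·13+24930204590758260→114485073343744260
@26  (26,10):1203163392175387500·10+1167921451092973005→13199555372846848005, (26,11):802355904438462660·11+1203163392175387500→10029078340998476760, (26,12):362262620784874680·12+802355904438462660→5149507353856958820, (26,13):114485073343744260·13+362262620784874680→1850568574253550060
Read S(26,10) = 13199555372846848005, S(26,11) = 10029078340998476760, S(26,12) = 5149507353856958820, S(26,13) = 1850568574253550060.

13199555372846848005, 10029078340998476760, 5149507353856958820, 1850568574253550060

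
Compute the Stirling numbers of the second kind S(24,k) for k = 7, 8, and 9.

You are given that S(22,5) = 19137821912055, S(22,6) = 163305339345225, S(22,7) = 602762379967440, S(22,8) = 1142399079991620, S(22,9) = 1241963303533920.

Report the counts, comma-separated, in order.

31677463851804540, 82318282158320505, 120622574326072500

r23: T_23,6=6×163305339345225+19137821912055=998969857983405; T_23,7=7×602762379967440+163305339345225=4382641999117305; T_23,8=8×1142399079991620+602762379967440=9741955019900400; T_23,9=9×1241963303533920+1142399079991620=12320068811796900
r24: T_24,7=7×4382641999117305+998969857983405=31677463851804540; T_24,8=8×9741955019900400+4382641999117305=82318282158320505; T_24,9=9×12320068811796900+9741955019900400=120622574326072500
Read S(24,7) = 31677463851804540, S(24,8) = 82318282158320505, S(24,9) = 120622574326072500.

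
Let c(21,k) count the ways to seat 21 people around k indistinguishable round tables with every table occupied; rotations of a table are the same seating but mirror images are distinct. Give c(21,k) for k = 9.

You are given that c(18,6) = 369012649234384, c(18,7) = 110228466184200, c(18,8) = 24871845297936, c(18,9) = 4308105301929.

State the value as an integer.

63030812099294896

[19] T[19,7]:18*110228466184200+369012649234384=2353125040549984 · T[19,8]:18*24871845297936+110228466184200=557921681547048 · T[19,9]:18*4308105301929+24871845297936=102417740732658
[20] T[20,8]:19*557921681547048+2353125040549984=12953636989943896 · T[20,9]:19*102417740732658+557921681547048=2503858755467550
[21] T[21,9]:20*2503858755467550+12953636989943896=63030812099294896
Read c(21,9) = 63030812099294896.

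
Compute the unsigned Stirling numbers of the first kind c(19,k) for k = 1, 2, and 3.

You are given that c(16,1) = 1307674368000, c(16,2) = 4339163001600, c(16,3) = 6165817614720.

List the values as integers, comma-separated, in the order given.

@17  (17,1):1307674368000·16+0→20922789888000, (17,2):4339163001600·16+1307674368000→70734282393600, (17,3):6165817614720·16+4339163001600→102992244837120
@18  (18,1):20922789888000·17+0→355687428096000, (18,2):70734282393600·17+20922789888000→1223405590579200, (18,3):102992244837120·17+70734282393600→1821602444624640
@19  (19,1):355687428096000·18+0→6402373705728000, (19,2):1223405590579200·18+355687428096000→22376988058521600, (19,3):1821602444624640·18+1223405590579200→34012249593822720
Read c(19,1) = 6402373705728000, c(19,2) = 22376988058521600, c(19,3) = 34012249593822720.

6402373705728000, 22376988058521600, 34012249593822720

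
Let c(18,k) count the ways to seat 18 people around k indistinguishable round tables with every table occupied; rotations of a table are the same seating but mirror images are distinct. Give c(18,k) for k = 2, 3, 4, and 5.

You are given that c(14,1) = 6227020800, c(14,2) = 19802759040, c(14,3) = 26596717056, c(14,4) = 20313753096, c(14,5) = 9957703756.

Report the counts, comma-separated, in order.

1223405590579200, 1821602444624640, 1583313975727488, 909299905844112

@15  (15,1):6227020800·14+0→87178291200, (15,2):19802759040·14+6227020800→283465647360, (15,3):26596717056·14+19802759040→392156797824, (15,4):20313753096·14+26596717056→310989260400, (15,5):9957703756·14+20313753096→159721605680
@16  (16,1):87178291200·15+0→1307674368000, (16,2):283465647360·15+87178291200→4339163001600, (16,3):392156797824·15+283465647360→6165817614720, (16,4):310989260400·15+392156797824→5056995703824, (16,5):159721605680·15+310989260400→2706813345600
@17  (17,1):1307674368000·16+0→20922789888000, (17,2):4339163001600·16+1307674368000→70734282393600, (17,3):6165817614720·16+4339163001600→102992244837120, (17,4):5056995703824·16+6165817614720→87077748875904, (17,5):2706813345600·16+5056995703824→48366009233424
@18  (18,2):70734282393600·17+20922789888000→1223405590579200, (18,3):102992244837120·17+70734282393600→1821602444624640, (18,4):87077748875904·17+102992244837120→1583313975727488, (18,5):48366009233424·17+87077748875904→909299905844112
Read c(18,2) = 1223405590579200, c(18,3) = 1821602444624640, c(18,4) = 1583313975727488, c(18,5) = 909299905844112.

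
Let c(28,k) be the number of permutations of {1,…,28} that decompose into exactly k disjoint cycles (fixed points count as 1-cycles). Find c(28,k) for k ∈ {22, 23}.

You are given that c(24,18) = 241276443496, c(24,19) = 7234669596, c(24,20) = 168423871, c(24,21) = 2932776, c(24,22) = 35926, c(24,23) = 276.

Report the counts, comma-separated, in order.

1845173352165, 38343278610

[25] T[25,19]:24*7234669596+241276443496=414908513800 · T[25,20]:24*168423871+7234669596=11276842500 · T[25,21]:24*2932776+168423871=238810495 · T[25,22]:24*35926+2932776=3795000 · T[25,23]:24*276+35926=42550
[26] T[26,20]:25*11276842500+414908513800=696829576300 · T[26,21]:25*238810495+11276842500=17247104875 · T[26,22]:25*3795000+238810495=333685495 · T[26,23]:25*42550+3795000=4858750
[27] T[27,21]:26*17247104875+696829576300=1145254303050 · T[27,22]:26*333685495+17247104875=25922927745 · T[27,23]:26*4858750+333685495=460012995
[28] T[28,22]:27*25922927745+1145254303050=1845173352165 · T[28,23]:27*460012995+25922927745=38343278610
Read c(28,22) = 1845173352165, c(28,23) = 38343278610.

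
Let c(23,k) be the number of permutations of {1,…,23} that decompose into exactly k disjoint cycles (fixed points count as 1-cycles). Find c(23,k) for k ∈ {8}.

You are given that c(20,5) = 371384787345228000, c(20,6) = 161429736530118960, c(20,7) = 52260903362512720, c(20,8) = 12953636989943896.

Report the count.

i=21: T(21,6)=371384787345228000+20·161429736530118960=3599979517947607200 | T(21,7)=161429736530118960+20·52260903362512720=1206647803780373360 | T(21,8)=52260903362512720+20·12953636989943896=311333643161390640
i=22: T(22,7)=3599979517947607200+21·1206647803780373360=28939583397335447760 | T(22,8)=1206647803780373360+21·311333643161390640=7744654310169576800
i=23: T(23,8)=28939583397335447760+22·7744654310169576800=199321978221066137360
Read c(23,8) = 199321978221066137360.

199321978221066137360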